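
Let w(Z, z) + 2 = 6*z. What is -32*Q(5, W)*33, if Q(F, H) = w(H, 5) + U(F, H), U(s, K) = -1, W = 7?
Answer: -28512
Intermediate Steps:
w(Z, z) = -2 + 6*z
Q(F, H) = 27 (Q(F, H) = (-2 + 6*5) - 1 = (-2 + 30) - 1 = 28 - 1 = 27)
-32*Q(5, W)*33 = -32*27*33 = -864*33 = -28512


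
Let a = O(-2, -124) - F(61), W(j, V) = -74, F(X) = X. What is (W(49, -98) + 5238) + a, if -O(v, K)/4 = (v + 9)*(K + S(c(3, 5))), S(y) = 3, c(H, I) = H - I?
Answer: 8491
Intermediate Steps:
O(v, K) = -4*(3 + K)*(9 + v) (O(v, K) = -4*(v + 9)*(K + 3) = -4*(9 + v)*(3 + K) = -4*(3 + K)*(9 + v))
a = 3327 (a = (-108 - 36*(-124) - 12*(-2) - 4*(-124)*(-2)) - 1*61 = (-108 + 4464 + 24 - 992) - 61 = 3388 - 61 = 3327)
(W(49, -98) + 5238) + a = (-74 + 5238) + 3327 = 5164 + 3327 = 8491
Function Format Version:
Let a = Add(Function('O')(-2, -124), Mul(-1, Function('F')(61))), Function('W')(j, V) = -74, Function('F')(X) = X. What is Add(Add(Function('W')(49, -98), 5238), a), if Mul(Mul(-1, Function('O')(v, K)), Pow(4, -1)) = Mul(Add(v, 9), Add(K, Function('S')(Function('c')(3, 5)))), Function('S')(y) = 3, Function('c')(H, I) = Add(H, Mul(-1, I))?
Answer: 8491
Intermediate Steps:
Function('O')(v, K) = Mul(-4, Add(3, K), Add(9, v)) (Function('O')(v, K) = Mul(-4, Mul(Add(v, 9), Add(K, 3))) = Mul(-4, Mul(Add(9, v), Add(3, K))) = Mul(-4, Mul(Add(3, K), Add(9, v))) = Mul(-4, Add(3, K), Add(9, v)))
a = 3327 (a = Add(Add(-108, Mul(-36, -124), Mul(-12, -2), Mul(-4, -124, -2)), Mul(-1, 61)) = Add(Add(-108, 4464, 24, -992), -61) = Add(3388, -61) = 3327)
Add(Add(Function('W')(49, -98), 5238), a) = Add(Add(-74, 5238), 3327) = Add(5164, 3327) = 8491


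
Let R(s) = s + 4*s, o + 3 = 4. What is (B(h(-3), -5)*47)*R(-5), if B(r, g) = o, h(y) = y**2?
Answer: -1175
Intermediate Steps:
o = 1 (o = -3 + 4 = 1)
R(s) = 5*s
B(r, g) = 1
(B(h(-3), -5)*47)*R(-5) = (1*47)*(5*(-5)) = 47*(-25) = -1175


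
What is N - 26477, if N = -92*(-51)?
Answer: -21785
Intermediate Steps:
N = 4692
N - 26477 = 4692 - 26477 = -21785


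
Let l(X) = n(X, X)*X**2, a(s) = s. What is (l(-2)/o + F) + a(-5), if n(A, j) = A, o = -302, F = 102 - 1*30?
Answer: 10121/151 ≈ 67.026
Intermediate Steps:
F = 72 (F = 102 - 30 = 72)
l(X) = X**3 (l(X) = X*X**2 = X**3)
(l(-2)/o + F) + a(-5) = ((-2)**3/(-302) + 72) - 5 = (-8*(-1/302) + 72) - 5 = (4/151 + 72) - 5 = 10876/151 - 5 = 10121/151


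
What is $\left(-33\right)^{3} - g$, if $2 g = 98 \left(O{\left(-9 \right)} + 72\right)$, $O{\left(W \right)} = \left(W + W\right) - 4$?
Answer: $-38387$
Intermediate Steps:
$O{\left(W \right)} = -4 + 2 W$ ($O{\left(W \right)} = 2 W - 4 = -4 + 2 W$)
$g = 2450$ ($g = \frac{98 \left(\left(-4 + 2 \left(-9\right)\right) + 72\right)}{2} = \frac{98 \left(\left(-4 - 18\right) + 72\right)}{2} = \frac{98 \left(-22 + 72\right)}{2} = \frac{98 \cdot 50}{2} = \frac{1}{2} \cdot 4900 = 2450$)
$\left(-33\right)^{3} - g = \left(-33\right)^{3} - 2450 = -35937 - 2450 = -38387$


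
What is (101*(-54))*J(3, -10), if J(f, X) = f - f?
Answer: 0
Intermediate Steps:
J(f, X) = 0
(101*(-54))*J(3, -10) = (101*(-54))*0 = -5454*0 = 0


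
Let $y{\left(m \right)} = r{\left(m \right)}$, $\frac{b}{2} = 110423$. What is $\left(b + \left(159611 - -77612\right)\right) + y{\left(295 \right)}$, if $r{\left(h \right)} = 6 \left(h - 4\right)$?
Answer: $459815$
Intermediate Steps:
$b = 220846$ ($b = 2 \cdot 110423 = 220846$)
$r{\left(h \right)} = -24 + 6 h$ ($r{\left(h \right)} = 6 \left(-4 + h\right) = -24 + 6 h$)
$y{\left(m \right)} = -24 + 6 m$
$\left(b + \left(159611 - -77612\right)\right) + y{\left(295 \right)} = \left(220846 + \left(159611 - -77612\right)\right) + \left(-24 + 6 \cdot 295\right) = \left(220846 + \left(159611 + 77612\right)\right) + \left(-24 + 1770\right) = \left(220846 + 237223\right) + 1746 = 458069 + 1746 = 459815$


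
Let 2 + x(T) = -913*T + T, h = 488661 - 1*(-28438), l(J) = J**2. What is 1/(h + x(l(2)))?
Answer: 1/513449 ≈ 1.9476e-6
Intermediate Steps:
h = 517099 (h = 488661 + 28438 = 517099)
x(T) = -2 - 912*T (x(T) = -2 + (-913*T + T) = -2 - 912*T)
1/(h + x(l(2))) = 1/(517099 + (-2 - 912*2**2)) = 1/(517099 + (-2 - 912*4)) = 1/(517099 + (-2 - 3648)) = 1/(517099 - 3650) = 1/513449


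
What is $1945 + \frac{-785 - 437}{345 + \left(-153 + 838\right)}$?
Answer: $\frac{1001064}{515} \approx 1943.8$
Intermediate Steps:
$1945 + \frac{-785 - 437}{345 + \left(-153 + 838\right)} = 1945 - \frac{1222}{345 + 685} = 1945 - \frac{1222}{1030} = 1945 - \frac{611}{515} = \frac{1001064}{515}$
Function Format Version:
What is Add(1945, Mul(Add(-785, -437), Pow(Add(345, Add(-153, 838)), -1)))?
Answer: Rational(1001064, 515) ≈ 1943.8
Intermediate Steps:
Add(1945, Mul(Add(-785, -437), Pow(Add(345, Add(-153, 838)), -1))) = Add(1945, Mul(-1222, Pow(Add(345, 685), -1))) = Add(1945, Mul(-1222, Pow(1030, -1))) = Add(1945, Mul(-1222, Rational(1, 1030))) = Add(1945, Rational(-611, 515)) = Rational(1001064, 515)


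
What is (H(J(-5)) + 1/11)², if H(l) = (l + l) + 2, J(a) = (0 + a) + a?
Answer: 38809/121 ≈ 320.74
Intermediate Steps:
J(a) = 2*a (J(a) = a + a = 2*a)
H(l) = 2 + 2*l (H(l) = 2*l + 2 = 2 + 2*l)
(H(J(-5)) + 1/11)² = ((2 + 2*(2*(-5))) + 1/11)² = ((2 + 2*(-10)) + 1/11)² = ((2 - 20) + 1/11)² = (-18 + 1/11)² = (-197/11)² = 38809/121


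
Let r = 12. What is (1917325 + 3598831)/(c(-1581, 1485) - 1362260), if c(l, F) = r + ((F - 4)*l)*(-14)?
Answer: 2758078/15709103 ≈ 0.17557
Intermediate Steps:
c(l, F) = 12 - 14*l*(-4 + F) (c(l, F) = 12 + ((F - 4)*l)*(-14) = 12 + ((-4 + F)*l)*(-14) = 12 + (l*(-4 + F))*(-14) = 12 - 14*l*(-4 + F))
(1917325 + 3598831)/(c(-1581, 1485) - 1362260) = (1917325 + 3598831)/((12 + 56*(-1581) - 14*1485*(-1581)) - 1362260) = 5516156/((12 - 88536 + 32868990) - 1362260) = 5516156/(32780466 - 1362260) = 5516156/31418206 = 5516156*(1/31418206) = 2758078/15709103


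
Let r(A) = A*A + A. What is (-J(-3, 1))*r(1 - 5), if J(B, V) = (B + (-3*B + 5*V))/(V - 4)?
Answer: 44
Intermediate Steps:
r(A) = A + A² (r(A) = A² + A = A + A²)
J(B, V) = (-2*B + 5*V)/(-4 + V)
(-J(-3, 1))*r(1 - 5) = (-(-2*(-3) + 5*1)/(-4 + 1))*((1 - 5)*(1 + (1 - 5))) = (-(6 + 5)/(-3))*(-4*(1 - 4)) = (-(-1)*11/3)*(-4*(-3)) = -1*(-11/3)*12 = (11/3)*12 = 44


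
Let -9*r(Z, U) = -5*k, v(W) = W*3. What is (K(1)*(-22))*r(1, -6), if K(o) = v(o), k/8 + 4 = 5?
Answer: -880/3 ≈ -293.33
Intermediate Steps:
k = 8 (k = -32 + 8*5 = -32 + 40 = 8)
v(W) = 3*W
r(Z, U) = 40/9 (r(Z, U) = -(-5)*8/9 = -⅑*(-40) = 40/9)
K(o) = 3*o
(K(1)*(-22))*r(1, -6) = ((3*1)*(-22))*(40/9) = (3*(-22))*(40/9) = -66*40/9 = -880/3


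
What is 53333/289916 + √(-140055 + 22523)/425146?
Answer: 53333/289916 + I*√29383/212573 ≈ 0.18396 + 0.00080638*I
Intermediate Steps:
53333/289916 + √(-140055 + 22523)/425146 = 53333*(1/289916) + √(-117532)*(1/425146) = 53333/289916 + (2*I*√29383)*(1/425146) = 53333/289916 + I*√29383/212573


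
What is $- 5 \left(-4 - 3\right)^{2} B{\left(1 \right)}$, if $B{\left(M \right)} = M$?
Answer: $-245$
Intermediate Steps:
$- 5 \left(-4 - 3\right)^{2} B{\left(1 \right)} = - 5 \left(-4 - 3\right)^{2} \cdot 1 = - 5 \left(-7\right)^{2} \cdot 1 = \left(-5\right) 49 \cdot 1 = \left(-245\right) 1 = -245$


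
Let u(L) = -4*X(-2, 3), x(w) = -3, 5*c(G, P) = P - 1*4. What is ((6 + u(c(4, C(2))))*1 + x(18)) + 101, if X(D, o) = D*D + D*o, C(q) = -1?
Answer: 112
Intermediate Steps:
c(G, P) = -4/5 + P/5 (c(G, P) = (P - 1*4)/5 = (P - 4)/5 = (-4 + P)/5 = -4/5 + P/5)
X(D, o) = D**2 + D*o
u(L) = 8 (u(L) = -(-8)*(-2 + 3) = -(-8) = -4*(-2) = 8)
((6 + u(c(4, C(2))))*1 + x(18)) + 101 = ((6 + 8)*1 - 3) + 101 = (14*1 - 3) + 101 = (14 - 3) + 101 = 11 + 101 = 112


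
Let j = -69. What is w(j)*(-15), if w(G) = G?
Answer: 1035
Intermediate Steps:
w(j)*(-15) = -69*(-15) = 1035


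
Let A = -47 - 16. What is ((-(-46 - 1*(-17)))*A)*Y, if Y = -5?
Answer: 9135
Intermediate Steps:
A = -63
((-(-46 - 1*(-17)))*A)*Y = (-(-46 - 1*(-17))*(-63))*(-5) = (-(-46 + 17)*(-63))*(-5) = (-1*(-29)*(-63))*(-5) = (29*(-63))*(-5) = -1827*(-5) = 9135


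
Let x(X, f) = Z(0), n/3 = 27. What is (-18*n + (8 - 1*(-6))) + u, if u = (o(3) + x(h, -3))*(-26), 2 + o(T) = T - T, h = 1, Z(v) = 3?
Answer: -1470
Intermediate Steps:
n = 81 (n = 3*27 = 81)
x(X, f) = 3
o(T) = -2 (o(T) = -2 + (T - T) = -2 + 0 = -2)
u = -26 (u = (-2 + 3)*(-26) = 1*(-26) = -26)
(-18*n + (8 - 1*(-6))) + u = (-18*81 + (8 - 1*(-6))) - 26 = (-1458 + (8 + 6)) - 26 = (-1458 + 14) - 26 = -1444 - 26 = -1470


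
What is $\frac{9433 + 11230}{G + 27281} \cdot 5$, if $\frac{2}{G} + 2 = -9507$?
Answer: $\frac{982422335}{259415027} \approx 3.7871$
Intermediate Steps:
$G = - \frac{2}{9509}$ ($G = \frac{2}{-2 - 9507} = \frac{2}{-9509} = 2 \left(- \frac{1}{9509}\right) = - \frac{2}{9509} \approx -0.00021033$)
$\frac{9433 + 11230}{G + 27281} \cdot 5 = \frac{9433 + 11230}{- \frac{2}{9509} + 27281} \cdot 5 = \frac{20663}{\frac{259415027}{9509}} \cdot 5 = 20663 \cdot \frac{9509}{259415027} \cdot 5 = \frac{196484467}{259415027} \cdot 5 = \frac{982422335}{259415027}$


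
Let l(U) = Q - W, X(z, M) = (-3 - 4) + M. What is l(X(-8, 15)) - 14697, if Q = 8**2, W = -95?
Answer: -14538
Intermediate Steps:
Q = 64
X(z, M) = -7 + M
l(U) = 159 (l(U) = 64 - 1*(-95) = 64 + 95 = 159)
l(X(-8, 15)) - 14697 = 159 - 14697 = -14538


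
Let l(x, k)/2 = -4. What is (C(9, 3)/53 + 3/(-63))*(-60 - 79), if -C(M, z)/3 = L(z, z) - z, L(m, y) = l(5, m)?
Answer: -88960/1113 ≈ -79.928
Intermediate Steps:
l(x, k) = -8 (l(x, k) = 2*(-4) = -8)
L(m, y) = -8
C(M, z) = 24 + 3*z (C(M, z) = -3*(-8 - z) = 24 + 3*z)
(C(9, 3)/53 + 3/(-63))*(-60 - 79) = ((24 + 3*3)/53 + 3/(-63))*(-60 - 79) = ((24 + 9)*(1/53) + 3*(-1/63))*(-139) = (33*(1/53) - 1/21)*(-139) = (33/53 - 1/21)*(-139) = (640/1113)*(-139) = -88960/1113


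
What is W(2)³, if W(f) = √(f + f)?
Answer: 8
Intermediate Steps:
W(f) = √2*√f (W(f) = √(2*f) = √2*√f)
W(2)³ = (√2*√2)³ = 2³ = 8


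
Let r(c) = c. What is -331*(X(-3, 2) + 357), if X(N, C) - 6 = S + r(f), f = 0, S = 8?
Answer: -122801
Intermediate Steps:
X(N, C) = 14 (X(N, C) = 6 + (8 + 0) = 6 + 8 = 14)
-331*(X(-3, 2) + 357) = -331*(14 + 357) = -331*371 = -122801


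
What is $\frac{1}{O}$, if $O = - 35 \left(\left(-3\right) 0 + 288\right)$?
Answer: $- \frac{1}{10080} \approx -9.9206 \cdot 10^{-5}$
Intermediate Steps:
$O = -10080$ ($O = - 35 \left(0 + 288\right) = \left(-35\right) 288 = -10080$)
$\frac{1}{O} = \frac{1}{-10080} = - \frac{1}{10080}$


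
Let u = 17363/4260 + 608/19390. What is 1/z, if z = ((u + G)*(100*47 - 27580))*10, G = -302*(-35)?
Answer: -413007/999210848807600 ≈ -4.1333e-10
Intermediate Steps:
u = 6785173/1652028 (u = 17363*(1/4260) + 608*(1/19390) = 17363/4260 + 304/9695 = 6785173/1652028 ≈ 4.1072)
G = 10570
z = -999210848807600/413007 (z = ((6785173/1652028 + 10570)*(100*47 - 27580))*10 = (17468721133*(4700 - 27580)/1652028)*10 = ((17468721133/1652028)*(-22880))*10 = -99921084880760/413007*10 = -999210848807600/413007 ≈ -2.4194e+9)
1/z = 1/(-999210848807600/413007) = -413007/999210848807600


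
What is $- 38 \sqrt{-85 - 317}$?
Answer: $- 38 i \sqrt{402} \approx - 761.9 i$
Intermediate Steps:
$- 38 \sqrt{-85 - 317} = - 38 \sqrt{-402} = - 38 i \sqrt{402}$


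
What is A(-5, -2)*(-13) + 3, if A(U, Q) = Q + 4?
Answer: -23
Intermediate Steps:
A(U, Q) = 4 + Q
A(-5, -2)*(-13) + 3 = (4 - 2)*(-13) + 3 = 2*(-13) + 3 = -26 + 3 = -23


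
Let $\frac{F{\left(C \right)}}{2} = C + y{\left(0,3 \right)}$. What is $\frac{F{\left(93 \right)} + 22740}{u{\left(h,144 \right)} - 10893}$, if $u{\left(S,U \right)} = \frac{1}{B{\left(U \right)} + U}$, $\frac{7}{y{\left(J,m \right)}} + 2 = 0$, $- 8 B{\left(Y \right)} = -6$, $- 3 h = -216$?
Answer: $- \frac{13270101}{6307043} \approx -2.104$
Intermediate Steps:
$h = 72$ ($h = \left(- \frac{1}{3}\right) \left(-216\right) = 72$)
$B{\left(Y \right)} = \frac{3}{4}$ ($B{\left(Y \right)} = \left(- \frac{1}{8}\right) \left(-6\right) = \frac{3}{4}$)
$y{\left(J,m \right)} = - \frac{7}{2}$ ($y{\left(J,m \right)} = \frac{7}{-2 + 0} = \frac{7}{-2} = 7 \left(- \frac{1}{2}\right) = - \frac{7}{2}$)
$u{\left(S,U \right)} = \frac{1}{\frac{3}{4} + U}$
$F{\left(C \right)} = -7 + 2 C$ ($F{\left(C \right)} = 2 \left(C - \frac{7}{2}\right) = 2 \left(- \frac{7}{2} + C\right) = -7 + 2 C$)
$\frac{F{\left(93 \right)} + 22740}{u{\left(h,144 \right)} - 10893} = \frac{\left(-7 + 2 \cdot 93\right) + 22740}{\frac{4}{3 + 4 \cdot 144} - 10893} = \frac{\left(-7 + 186\right) + 22740}{\frac{4}{3 + 576} - 10893} = \frac{179 + 22740}{\frac{4}{579} - 10893} = \frac{22919}{4 \cdot \frac{1}{579} - 10893} = \frac{22919}{\frac{4}{579} - 10893} = \frac{22919}{- \frac{6307043}{579}} = 22919 \left(- \frac{579}{6307043}\right) = - \frac{13270101}{6307043}$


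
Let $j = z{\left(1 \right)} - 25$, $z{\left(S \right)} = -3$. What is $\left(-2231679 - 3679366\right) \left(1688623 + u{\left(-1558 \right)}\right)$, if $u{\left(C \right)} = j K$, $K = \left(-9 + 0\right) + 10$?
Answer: $-9981361031775$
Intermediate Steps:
$K = 1$ ($K = -9 + 10 = 1$)
$j = -28$ ($j = -3 - 25 = -28$)
$u{\left(C \right)} = -28$ ($u{\left(C \right)} = \left(-28\right) 1 = -28$)
$\left(-2231679 - 3679366\right) \left(1688623 + u{\left(-1558 \right)}\right) = \left(-2231679 - 3679366\right) \left(1688623 - 28\right) = \left(-5911045\right) 1688595 = -9981361031775$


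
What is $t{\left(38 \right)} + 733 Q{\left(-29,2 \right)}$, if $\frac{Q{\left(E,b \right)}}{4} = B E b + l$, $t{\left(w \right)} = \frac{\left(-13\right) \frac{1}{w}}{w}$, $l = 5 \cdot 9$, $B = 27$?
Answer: $- \frac{6439621981}{1444} \approx -4.4596 \cdot 10^{6}$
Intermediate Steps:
$l = 45$
$t{\left(w \right)} = - \frac{13}{w^{2}}$
$Q{\left(E,b \right)} = 180 + 108 E b$ ($Q{\left(E,b \right)} = 4 \left(27 E b + 45\right) = 4 \left(45 + 27 E b\right) = 180 + 108 E b$)
$t{\left(38 \right)} + 733 Q{\left(-29,2 \right)} = - \frac{13}{1444} + 733 \left(180 + 108 \left(-29\right) 2\right) = \left(-13\right) \frac{1}{1444} + 733 \left(180 - 6264\right) = - \frac{13}{1444} + 733 \left(-6084\right) = - \frac{13}{1444} - 4459572 = - \frac{6439621981}{1444}$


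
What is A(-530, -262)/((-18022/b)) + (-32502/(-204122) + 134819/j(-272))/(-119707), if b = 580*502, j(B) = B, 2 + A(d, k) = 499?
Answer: -240439684924302591883/29944789187947984 ≈ -8029.4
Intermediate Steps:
A(d, k) = 497 (A(d, k) = -2 + 499 = 497)
b = 291160
A(-530, -262)/((-18022/b)) + (-32502/(-204122) + 134819/j(-272))/(-119707) = 497/((-18022/291160)) + (-32502/(-204122) + 134819/(-272))/(-119707) = 497/((-18022*1/291160)) + (-32502*(-1/204122) + 134819*(-1/272))*(-1/119707) = 497/(-9011/145580) + (16251/102061 - 134819/272)*(-1/119707) = 497*(-145580/9011) - 13755341687/27760592*(-1/119707) = -72353260/9011 + 13755341687/3323137186544 = -240439684924302591883/29944789187947984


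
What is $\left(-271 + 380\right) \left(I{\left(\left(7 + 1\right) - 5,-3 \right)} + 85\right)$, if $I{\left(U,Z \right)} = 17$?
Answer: $11118$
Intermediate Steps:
$\left(-271 + 380\right) \left(I{\left(\left(7 + 1\right) - 5,-3 \right)} + 85\right) = \left(-271 + 380\right) \left(17 + 85\right) = 109 \cdot 102 = 11118$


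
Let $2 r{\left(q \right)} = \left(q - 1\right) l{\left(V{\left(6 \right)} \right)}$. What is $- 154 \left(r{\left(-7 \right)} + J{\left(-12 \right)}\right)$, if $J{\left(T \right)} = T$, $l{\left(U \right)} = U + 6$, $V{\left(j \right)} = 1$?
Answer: $6160$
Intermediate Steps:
$l{\left(U \right)} = 6 + U$
$r{\left(q \right)} = - \frac{7}{2} + \frac{7 q}{2}$ ($r{\left(q \right)} = \frac{\left(q - 1\right) \left(6 + 1\right)}{2} = \frac{\left(-1 + q\right) 7}{2} = \frac{-7 + 7 q}{2} = - \frac{7}{2} + \frac{7 q}{2}$)
$- 154 \left(r{\left(-7 \right)} + J{\left(-12 \right)}\right) = - 154 \left(\left(- \frac{7}{2} + \frac{7}{2} \left(-7\right)\right) - 12\right) = - 154 \left(\left(- \frac{7}{2} - \frac{49}{2}\right) - 12\right) = - 154 \left(-28 - 12\right) = \left(-154\right) \left(-40\right) = 6160$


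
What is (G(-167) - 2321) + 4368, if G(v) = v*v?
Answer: 29936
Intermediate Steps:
G(v) = v²
(G(-167) - 2321) + 4368 = ((-167)² - 2321) + 4368 = (27889 - 2321) + 4368 = 25568 + 4368 = 29936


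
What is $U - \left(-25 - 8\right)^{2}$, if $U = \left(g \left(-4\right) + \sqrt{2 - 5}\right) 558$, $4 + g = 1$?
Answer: $5607 + 558 i \sqrt{3} \approx 5607.0 + 966.48 i$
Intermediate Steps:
$g = -3$ ($g = -4 + 1 = -3$)
$U = 6696 + 558 i \sqrt{3}$ ($U = \left(\left(-3\right) \left(-4\right) + \sqrt{2 - 5}\right) 558 = \left(12 + \sqrt{-3}\right) 558 = \left(12 + i \sqrt{3}\right) 558 = 6696 + 558 i \sqrt{3} \approx 6696.0 + 966.48 i$)
$U - \left(-25 - 8\right)^{2} = \left(6696 + 558 i \sqrt{3}\right) - \left(-25 - 8\right)^{2} = \left(6696 + 558 i \sqrt{3}\right) - \left(-33\right)^{2} = \left(6696 + 558 i \sqrt{3}\right) - 1089 = 5607 + 558 i \sqrt{3}$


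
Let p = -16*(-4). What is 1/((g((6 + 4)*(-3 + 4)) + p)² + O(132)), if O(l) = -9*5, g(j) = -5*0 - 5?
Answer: 1/3436 ≈ 0.00029104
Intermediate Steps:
g(j) = -5 (g(j) = 0 - 5 = -5)
p = 64
O(l) = -45
1/((g((6 + 4)*(-3 + 4)) + p)² + O(132)) = 1/((-5 + 64)² - 45) = 1/(59² - 45) = 1/(3481 - 45) = 1/3436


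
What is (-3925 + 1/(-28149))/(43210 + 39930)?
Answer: -55242413/1170153930 ≈ -0.047210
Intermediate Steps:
(-3925 + 1/(-28149))/(43210 + 39930) = (-3925 - 1/28149)/83140 = -110484826/28149*1/83140 = -55242413/1170153930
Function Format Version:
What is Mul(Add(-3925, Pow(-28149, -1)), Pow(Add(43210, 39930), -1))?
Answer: Rational(-55242413, 1170153930) ≈ -0.047210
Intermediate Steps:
Mul(Add(-3925, Pow(-28149, -1)), Pow(Add(43210, 39930), -1)) = Mul(Add(-3925, Rational(-1, 28149)), Pow(83140, -1)) = Mul(Rational(-110484826, 28149), Rational(1, 83140)) = Rational(-55242413, 1170153930)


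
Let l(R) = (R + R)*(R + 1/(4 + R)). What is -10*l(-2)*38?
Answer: -2280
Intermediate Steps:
l(R) = 2*R*(R + 1/(4 + R)) (l(R) = (2*R)*(R + 1/(4 + R)) = 2*R*(R + 1/(4 + R)))
-10*l(-2)*38 = -20*(-2)*(1 + (-2)**2 + 4*(-2))/(4 - 2)*38 = -20*(-2)*(1 + 4 - 8)/2*38 = -20*(-2)*(-3)/2*38 = -10*6*38 = -60*38 = -2280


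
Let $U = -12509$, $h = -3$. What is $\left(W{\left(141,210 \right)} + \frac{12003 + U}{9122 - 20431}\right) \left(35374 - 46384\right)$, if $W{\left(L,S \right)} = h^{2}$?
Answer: $- \frac{1126179870}{11309} \approx -99583.0$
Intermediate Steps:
$W{\left(L,S \right)} = 9$ ($W{\left(L,S \right)} = \left(-3\right)^{2} = 9$)
$\left(W{\left(141,210 \right)} + \frac{12003 + U}{9122 - 20431}\right) \left(35374 - 46384\right) = \left(9 + \frac{12003 - 12509}{9122 - 20431}\right) \left(35374 - 46384\right) = \left(9 - \frac{506}{-11309}\right) \left(-11010\right) = \left(9 - - \frac{506}{11309}\right) \left(-11010\right) = \left(9 + \frac{506}{11309}\right) \left(-11010\right) = \frac{102287}{11309} \left(-11010\right) = - \frac{1126179870}{11309}$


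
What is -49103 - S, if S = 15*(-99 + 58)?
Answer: -48488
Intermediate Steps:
S = -615 (S = 15*(-41) = -615)
-49103 - S = -49103 - 1*(-615) = -49103 + 615 = -48488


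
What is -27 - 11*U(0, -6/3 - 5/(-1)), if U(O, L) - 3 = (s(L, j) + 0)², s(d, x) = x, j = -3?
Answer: -159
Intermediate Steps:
U(O, L) = 12 (U(O, L) = 3 + (-3 + 0)² = 3 + (-3)² = 3 + 9 = 12)
-27 - 11*U(0, -6/3 - 5/(-1)) = -27 - 11*12 = -27 - 132 = -159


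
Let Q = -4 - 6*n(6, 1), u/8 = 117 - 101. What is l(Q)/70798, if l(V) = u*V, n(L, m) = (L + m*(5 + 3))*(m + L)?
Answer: -37888/35399 ≈ -1.0703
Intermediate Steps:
u = 128 (u = 8*(117 - 101) = 8*16 = 128)
n(L, m) = (L + m)*(L + 8*m) (n(L, m) = (L + m*8)*(L + m) = (L + 8*m)*(L + m) = (L + m)*(L + 8*m))
Q = -592 (Q = -4 - 6*(6² + 8*1² + 9*6*1) = -4 - 6*(36 + 8*1 + 54) = -4 - 6*(36 + 8 + 54) = -4 - 6*98 = -4 - 588 = -592)
l(V) = 128*V
l(Q)/70798 = (128*(-592))/70798 = -75776*1/70798 = -37888/35399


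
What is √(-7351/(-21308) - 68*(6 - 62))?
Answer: √432276541305/10654 ≈ 61.712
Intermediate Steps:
√(-7351/(-21308) - 68*(6 - 62)) = √(-7351*(-1/21308) - 68*(-56)) = √(7351/21308 + 3808) = √(81148215/21308) = √432276541305/10654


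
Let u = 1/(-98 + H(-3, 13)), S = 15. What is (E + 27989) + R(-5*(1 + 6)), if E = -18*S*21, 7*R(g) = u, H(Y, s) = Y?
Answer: 15779532/707 ≈ 22319.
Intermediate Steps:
u = -1/101 (u = 1/(-98 - 3) = 1/(-101) = -1/101 ≈ -0.0099010)
R(g) = -1/707 (R(g) = (⅐)*(-1/101) = -1/707)
E = -5670 (E = -18*15*21 = -270*21 = -5670)
(E + 27989) + R(-5*(1 + 6)) = (-5670 + 27989) - 1/707 = 22319 - 1/707 = 15779532/707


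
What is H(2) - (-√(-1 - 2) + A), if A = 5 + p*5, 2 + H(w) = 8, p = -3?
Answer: 16 + I*√3 ≈ 16.0 + 1.732*I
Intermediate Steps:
H(w) = 6 (H(w) = -2 + 8 = 6)
A = -10 (A = 5 - 3*5 = 5 - 15 = -10)
H(2) - (-√(-1 - 2) + A) = 6 - (-√(-1 - 2) - 10) = 6 - (-√(-3) - 10) = 6 - (-I*√3 - 10) = 6 - (-10 - I*√3) = 6 + (10 + I*√3) = 16 + I*√3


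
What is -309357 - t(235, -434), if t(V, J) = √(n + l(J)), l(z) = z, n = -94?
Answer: -309357 - 4*I*√33 ≈ -3.0936e+5 - 22.978*I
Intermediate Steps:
t(V, J) = √(-94 + J)
-309357 - t(235, -434) = -309357 - √(-94 - 434) = -309357 - √(-528) = -309357 - 4*I*√33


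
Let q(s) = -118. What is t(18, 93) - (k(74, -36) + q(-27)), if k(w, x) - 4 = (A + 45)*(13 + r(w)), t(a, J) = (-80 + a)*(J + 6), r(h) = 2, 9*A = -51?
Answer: -6614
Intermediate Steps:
A = -17/3 (A = (⅑)*(-51) = -17/3 ≈ -5.6667)
t(a, J) = (-80 + a)*(6 + J)
k(w, x) = 594 (k(w, x) = 4 + (-17/3 + 45)*(13 + 2) = 4 + (118/3)*15 = 4 + 590 = 594)
t(18, 93) - (k(74, -36) + q(-27)) = (-480 - 80*93 + 6*18 + 93*18) - (594 - 118) = (-480 - 7440 + 108 + 1674) - 1*476 = -6138 - 476 = -6614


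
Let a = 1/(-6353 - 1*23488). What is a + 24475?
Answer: 730358474/29841 ≈ 24475.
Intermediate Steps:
a = -1/29841 (a = 1/(-6353 - 23488) = 1/(-29841) = -1/29841 ≈ -3.3511e-5)
a + 24475 = -1/29841 + 24475 = 730358474/29841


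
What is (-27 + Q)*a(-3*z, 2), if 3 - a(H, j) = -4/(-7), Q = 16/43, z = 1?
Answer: -19465/301 ≈ -64.668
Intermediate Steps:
Q = 16/43 (Q = 16*(1/43) = 16/43 ≈ 0.37209)
a(H, j) = 17/7 (a(H, j) = 3 - (-4)/(-7) = 3 - (-4)*(-1)/7 = 3 - 1*4/7 = 3 - 4/7 = 17/7)
(-27 + Q)*a(-3*z, 2) = (-27 + 16/43)*(17/7) = -1145/43*17/7 = -19465/301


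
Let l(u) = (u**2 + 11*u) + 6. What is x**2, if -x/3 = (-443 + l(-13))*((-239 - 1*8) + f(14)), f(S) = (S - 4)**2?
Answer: 32851925001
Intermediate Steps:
f(S) = (-4 + S)**2
l(u) = 6 + u**2 + 11*u
x = -181251 (x = -3*(-443 + (6 + (-13)**2 + 11*(-13)))*((-239 - 1*8) + (-4 + 14)**2) = -3*(-443 + (6 + 169 - 143))*((-239 - 8) + 10**2) = -3*(-443 + 32)*(-247 + 100) = -(-1233)*(-147) = -3*60417 = -181251)
x**2 = (-181251)**2 = 32851925001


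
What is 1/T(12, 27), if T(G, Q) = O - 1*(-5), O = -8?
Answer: -⅓ ≈ -0.33333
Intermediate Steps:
T(G, Q) = -3 (T(G, Q) = -8 - 1*(-5) = -8 + 5 = -3)
1/T(12, 27) = 1/(-3) = -⅓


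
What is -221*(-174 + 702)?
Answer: -116688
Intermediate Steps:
-221*(-174 + 702) = -221*528 = -116688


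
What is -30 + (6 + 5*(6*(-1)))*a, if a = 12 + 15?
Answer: -678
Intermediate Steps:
a = 27
-30 + (6 + 5*(6*(-1)))*a = -30 + (6 + 5*(6*(-1)))*27 = -30 + (6 + 5*(-6))*27 = -30 + (6 - 30)*27 = -30 - 24*27 = -30 - 648 = -678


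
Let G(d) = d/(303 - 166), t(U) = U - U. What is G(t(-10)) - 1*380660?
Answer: -380660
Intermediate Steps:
t(U) = 0
G(d) = d/137
G(t(-10)) - 1*380660 = (1/137)*0 - 1*380660 = 0 - 380660 = -380660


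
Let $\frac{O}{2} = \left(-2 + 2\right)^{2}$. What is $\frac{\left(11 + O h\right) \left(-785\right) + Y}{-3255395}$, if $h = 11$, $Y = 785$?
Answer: $\frac{10}{4147} \approx 0.0024114$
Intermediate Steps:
$O = 0$ ($O = 2 \left(-2 + 2\right)^{2} = 2 \cdot 0^{2} = 2 \cdot 0 = 0$)
$\frac{\left(11 + O h\right) \left(-785\right) + Y}{-3255395} = \frac{\left(11 + 0 \cdot 11\right) \left(-785\right) + 785}{-3255395} = \left(\left(11 + 0\right) \left(-785\right) + 785\right) \left(- \frac{1}{3255395}\right) = \left(11 \left(-785\right) + 785\right) \left(- \frac{1}{3255395}\right) = \left(-8635 + 785\right) \left(- \frac{1}{3255395}\right) = \left(-7850\right) \left(- \frac{1}{3255395}\right) = \frac{10}{4147}$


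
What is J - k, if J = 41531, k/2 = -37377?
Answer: 116285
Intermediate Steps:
k = -74754 (k = 2*(-37377) = -74754)
J - k = 41531 - 1*(-74754) = 41531 + 74754 = 116285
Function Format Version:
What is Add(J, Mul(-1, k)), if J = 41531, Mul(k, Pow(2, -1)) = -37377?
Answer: 116285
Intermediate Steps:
k = -74754 (k = Mul(2, -37377) = -74754)
Add(J, Mul(-1, k)) = Add(41531, Mul(-1, -74754)) = Add(41531, 74754) = 116285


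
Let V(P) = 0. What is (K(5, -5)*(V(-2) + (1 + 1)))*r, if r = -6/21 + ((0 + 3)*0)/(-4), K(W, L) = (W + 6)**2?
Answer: -484/7 ≈ -69.143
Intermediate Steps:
K(W, L) = (6 + W)**2
r = -2/7 (r = -6*1/21 + (3*0)*(-1/4) = -2/7 + 0*(-1/4) = -2/7 + 0 = -2/7 ≈ -0.28571)
(K(5, -5)*(V(-2) + (1 + 1)))*r = ((6 + 5)**2*(0 + (1 + 1)))*(-2/7) = (11**2*(0 + 2))*(-2/7) = (121*2)*(-2/7) = 242*(-2/7) = -484/7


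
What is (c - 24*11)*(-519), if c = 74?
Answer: 98610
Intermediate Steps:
(c - 24*11)*(-519) = (74 - 24*11)*(-519) = (74 - 264)*(-519) = -190*(-519) = 98610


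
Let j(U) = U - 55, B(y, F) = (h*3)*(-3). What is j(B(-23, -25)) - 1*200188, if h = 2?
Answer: -200261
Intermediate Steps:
B(y, F) = -18 (B(y, F) = (2*3)*(-3) = 6*(-3) = -18)
j(U) = -55 + U
j(B(-23, -25)) - 1*200188 = (-55 - 18) - 1*200188 = -73 - 200188 = -200261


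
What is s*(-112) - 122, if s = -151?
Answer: 16790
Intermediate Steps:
s*(-112) - 122 = -151*(-112) - 122 = 16912 - 122 = 16790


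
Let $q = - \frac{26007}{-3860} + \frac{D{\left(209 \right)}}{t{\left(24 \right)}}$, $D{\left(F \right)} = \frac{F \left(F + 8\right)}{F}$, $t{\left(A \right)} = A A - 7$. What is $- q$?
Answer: $- \frac{15635603}{2196340} \approx -7.1189$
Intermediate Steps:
$t{\left(A \right)} = -7 + A^{2}$ ($t{\left(A \right)} = A^{2} - 7 = -7 + A^{2}$)
$D{\left(F \right)} = 8 + F$ ($D{\left(F \right)} = \frac{F \left(8 + F\right)}{F} = 8 + F$)
$q = \frac{15635603}{2196340}$ ($q = - \frac{26007}{-3860} + \frac{8 + 209}{-7 + 24^{2}} = \left(-26007\right) \left(- \frac{1}{3860}\right) + \frac{217}{-7 + 576} = \frac{26007}{3860} + \frac{217}{569} = \frac{15635603}{2196340} \approx 7.1189$)
$- q = \left(-1\right) \frac{15635603}{2196340} = - \frac{15635603}{2196340}$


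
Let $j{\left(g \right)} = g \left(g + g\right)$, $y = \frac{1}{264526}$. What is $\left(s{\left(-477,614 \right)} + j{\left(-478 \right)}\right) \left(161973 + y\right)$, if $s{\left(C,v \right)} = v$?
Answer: $\frac{9802795155383009}{132263} \approx 7.4116 \cdot 10^{10}$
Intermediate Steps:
$y = \frac{1}{264526} \approx 3.7803 \cdot 10^{-6}$
$j{\left(g \right)} = 2 g^{2}$ ($j{\left(g \right)} = g 2 g = 2 g^{2}$)
$\left(s{\left(-477,614 \right)} + j{\left(-478 \right)}\right) \left(161973 + y\right) = \left(614 + 2 \left(-478\right)^{2}\right) \left(161973 + \frac{1}{264526}\right) = \left(614 + 2 \cdot 228484\right) \frac{42846069799}{264526} = \left(614 + 456968\right) \frac{42846069799}{264526} = 457582 \cdot \frac{42846069799}{264526} = \frac{9802795155383009}{132263}$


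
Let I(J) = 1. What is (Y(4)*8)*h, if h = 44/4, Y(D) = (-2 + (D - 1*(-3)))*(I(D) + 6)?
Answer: 3080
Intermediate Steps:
Y(D) = 7 + 7*D (Y(D) = (-2 + (D - 1*(-3)))*(1 + 6) = (-2 + (D + 3))*7 = (-2 + (3 + D))*7 = (1 + D)*7 = 7 + 7*D)
h = 11 (h = 44*(¼) = 11)
(Y(4)*8)*h = ((7 + 7*4)*8)*11 = ((7 + 28)*8)*11 = (35*8)*11 = 280*11 = 3080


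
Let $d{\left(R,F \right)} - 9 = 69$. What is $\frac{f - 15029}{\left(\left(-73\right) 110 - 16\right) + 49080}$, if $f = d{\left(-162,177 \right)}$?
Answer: $- \frac{14951}{41034} \approx -0.36436$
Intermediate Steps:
$d{\left(R,F \right)} = 78$ ($d{\left(R,F \right)} = 9 + 69 = 78$)
$f = 78$
$\frac{f - 15029}{\left(\left(-73\right) 110 - 16\right) + 49080} = \frac{78 - 15029}{\left(\left(-73\right) 110 - 16\right) + 49080} = - \frac{14951}{\left(-8030 - 16\right) + 49080} = - \frac{14951}{-8046 + 49080} = - \frac{14951}{41034}$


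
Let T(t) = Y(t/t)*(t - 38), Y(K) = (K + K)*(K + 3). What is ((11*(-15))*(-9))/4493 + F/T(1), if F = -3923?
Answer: 18065599/1329928 ≈ 13.584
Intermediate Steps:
Y(K) = 2*K*(3 + K) (Y(K) = (2*K)*(3 + K) = 2*K*(3 + K))
T(t) = -304 + 8*t (T(t) = (2*(t/t)*(3 + t/t))*(t - 38) = (2*1*(3 + 1))*(-38 + t) = (2*1*4)*(-38 + t) = 8*(-38 + t) = -304 + 8*t)
((11*(-15))*(-9))/4493 + F/T(1) = ((11*(-15))*(-9))/4493 - 3923/(-304 + 8*1) = -165*(-9)*(1/4493) - 3923/(-304 + 8) = 1485*(1/4493) - 3923/(-296) = 1485/4493 - 3923*(-1/296) = 1485/4493 + 3923/296 = 18065599/1329928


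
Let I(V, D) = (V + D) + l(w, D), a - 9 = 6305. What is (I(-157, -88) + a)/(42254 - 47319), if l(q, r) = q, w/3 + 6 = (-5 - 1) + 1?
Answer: -6036/5065 ≈ -1.1917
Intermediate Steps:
a = 6314 (a = 9 + 6305 = 6314)
w = -33 (w = -18 + 3*((-5 - 1) + 1) = -18 + 3*(-6 + 1) = -18 + 3*(-5) = -18 - 15 = -33)
I(V, D) = -33 + D + V (I(V, D) = (V + D) - 33 = (D + V) - 33 = -33 + D + V)
(I(-157, -88) + a)/(42254 - 47319) = ((-33 - 88 - 157) + 6314)/(42254 - 47319) = (-278 + 6314)/(-5065) = 6036*(-1/5065) = -6036/5065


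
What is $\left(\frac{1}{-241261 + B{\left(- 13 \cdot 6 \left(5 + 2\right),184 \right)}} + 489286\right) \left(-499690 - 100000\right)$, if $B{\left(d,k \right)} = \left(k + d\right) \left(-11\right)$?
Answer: $- \frac{9946055073576310}{33897} \approx -2.9342 \cdot 10^{11}$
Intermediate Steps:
$B{\left(d,k \right)} = - 11 d - 11 k$ ($B{\left(d,k \right)} = \left(d + k\right) \left(-11\right) = - 11 d - 11 k$)
$\left(\frac{1}{-241261 + B{\left(- 13 \cdot 6 \left(5 + 2\right),184 \right)}} + 489286\right) \left(-499690 - 100000\right) = \left(\frac{1}{-241261 - \left(2024 + 11 \left(- 13 \cdot 6 \left(5 + 2\right)\right)\right)} + 489286\right) \left(-499690 - 100000\right) = \left(\frac{1}{-241261 - \left(2024 + 11 \left(- 13 \cdot 6 \cdot 7\right)\right)} + 489286\right) \left(-599690\right) = \left(\frac{1}{-241261 - \left(2024 + 11 \left(\left(-13\right) 42\right)\right)} + 489286\right) \left(-599690\right) = \left(\frac{1}{-241261 - -3982} + 489286\right) \left(-599690\right) = \left(\frac{1}{-241261 + \left(6006 - 2024\right)} + 489286\right) \left(-599690\right) = \left(\frac{1}{-241261 + 3982} + 489286\right) \left(-599690\right) = \left(\frac{1}{-237279} + 489286\right) \left(-599690\right) = \left(- \frac{1}{237279} + 489286\right) \left(-599690\right) = \frac{116097292793}{237279} \left(-599690\right) = - \frac{9946055073576310}{33897}$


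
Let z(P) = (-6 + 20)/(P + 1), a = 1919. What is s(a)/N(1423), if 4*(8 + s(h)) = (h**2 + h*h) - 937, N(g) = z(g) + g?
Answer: 1310819234/1013183 ≈ 1293.8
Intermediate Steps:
z(P) = 14/(1 + P)
N(g) = g + 14/(1 + g) (N(g) = 14/(1 + g) + g = g + 14/(1 + g))
s(h) = -969/4 + h**2/2 (s(h) = -8 + ((h**2 + h*h) - 937)/4 = -8 + ((h**2 + h**2) - 937)/4 = -8 + (2*h**2 - 937)/4 = -8 + (-937 + 2*h**2)/4 = -8 + (-937/4 + h**2/2) = -969/4 + h**2/2)
s(a)/N(1423) = (-969/4 + (1/2)*1919**2)/(((14 + 1423*(1 + 1423))/(1 + 1423))) = (-969/4 + (1/2)*3682561)/(((14 + 1423*1424)/1424)) = (-969/4 + 3682561/2)/(((14 + 2026352)/1424)) = 7364153/(4*(((1/1424)*2026366))) = 7364153/(4*(1013183/712)) = (7364153/4)*(712/1013183) = 1310819234/1013183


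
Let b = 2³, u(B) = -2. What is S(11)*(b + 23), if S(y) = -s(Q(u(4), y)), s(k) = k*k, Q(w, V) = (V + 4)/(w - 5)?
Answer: -6975/49 ≈ -142.35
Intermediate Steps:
Q(w, V) = (4 + V)/(-5 + w)
s(k) = k²
b = 8
S(y) = -(-4/7 - y/7)² (S(y) = -((4 + y)/(-5 - 2))² = -((4 + y)/(-7))² = -(-(4 + y)/7)² = -(-4/7 - y/7)²)
S(11)*(b + 23) = (-(4 + 11)²/49)*(8 + 23) = -1/49*15²*31 = -1/49*225*31 = -225/49*31 = -6975/49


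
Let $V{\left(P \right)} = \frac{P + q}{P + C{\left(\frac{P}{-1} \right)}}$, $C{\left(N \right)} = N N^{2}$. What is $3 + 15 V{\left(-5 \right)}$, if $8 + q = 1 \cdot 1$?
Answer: $\frac{3}{2} \approx 1.5$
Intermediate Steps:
$q = -7$ ($q = -8 + 1 \cdot 1 = -8 + 1 = -7$)
$C{\left(N \right)} = N^{3}$
$V{\left(P \right)} = \frac{-7 + P}{P - P^{3}}$ ($V{\left(P \right)} = \frac{P - 7}{P + \left(\frac{P}{-1}\right)^{3}} = \frac{-7 + P}{P + \left(P \left(-1\right)\right)^{3}} = \frac{-7 + P}{P + \left(- P\right)^{3}} = \frac{-7 + P}{P - P^{3}}$)
$3 + 15 V{\left(-5 \right)} = 3 + 15 \frac{7 - -5}{\left(-5\right)^{3} - -5} = 3 + 15 \frac{7 + 5}{-125 + 5} = 3 + 15 \frac{1}{-120} \cdot 12 = 3 + 15 \left(\left(- \frac{1}{120}\right) 12\right) = 3 + 15 \left(- \frac{1}{10}\right) = 3 - \frac{3}{2} = \frac{3}{2}$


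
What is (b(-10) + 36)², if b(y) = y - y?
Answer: 1296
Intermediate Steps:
b(y) = 0
(b(-10) + 36)² = (0 + 36)² = 36² = 1296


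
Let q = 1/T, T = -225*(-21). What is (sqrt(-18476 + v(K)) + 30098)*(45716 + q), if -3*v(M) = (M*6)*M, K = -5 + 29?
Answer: 6501411823898/4725 + 432016202*I*sqrt(4907)/4725 ≈ 1.376e+9 + 6.4048e+6*I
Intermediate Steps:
K = 24
T = 4725
v(M) = -2*M**2 (v(M) = -M*6*M/3 = -6*M*M/3 = -2*M**2)
q = 1/4725 ≈ 0.00021164
(sqrt(-18476 + v(K)) + 30098)*(45716 + q) = (sqrt(-18476 - 2*24**2) + 30098)*(45716 + 1/4725) = (sqrt(-18476 - 2*576) + 30098)*(216008101/4725) = (sqrt(-18476 - 1152) + 30098)*(216008101/4725) = (sqrt(-19628) + 30098)*(216008101/4725) = (2*I*sqrt(4907) + 30098)*(216008101/4725) = (30098 + 2*I*sqrt(4907))*(216008101/4725) = 6501411823898/4725 + 432016202*I*sqrt(4907)/4725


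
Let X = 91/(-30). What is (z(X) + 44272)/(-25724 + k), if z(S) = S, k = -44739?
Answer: -1328069/2113890 ≈ -0.62826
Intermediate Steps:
X = -91/30 (X = 91*(-1/30) = -91/30 ≈ -3.0333)
(z(X) + 44272)/(-25724 + k) = (-91/30 + 44272)/(-25724 - 44739) = (1328069/30)/(-70463) = (1328069/30)*(-1/70463) = -1328069/2113890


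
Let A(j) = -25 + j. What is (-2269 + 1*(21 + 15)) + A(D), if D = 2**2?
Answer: -2254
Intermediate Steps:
D = 4
(-2269 + 1*(21 + 15)) + A(D) = (-2269 + 1*(21 + 15)) + (-25 + 4) = (-2269 + 1*36) - 21 = (-2269 + 36) - 21 = -2233 - 21 = -2254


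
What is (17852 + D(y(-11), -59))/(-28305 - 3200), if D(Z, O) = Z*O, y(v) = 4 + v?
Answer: -3653/6301 ≈ -0.57975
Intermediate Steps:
D(Z, O) = O*Z
(17852 + D(y(-11), -59))/(-28305 - 3200) = (17852 - 59*(4 - 11))/(-28305 - 3200) = (17852 - 59*(-7))/(-31505) = (17852 + 413)*(-1/31505) = 18265*(-1/31505) = -3653/6301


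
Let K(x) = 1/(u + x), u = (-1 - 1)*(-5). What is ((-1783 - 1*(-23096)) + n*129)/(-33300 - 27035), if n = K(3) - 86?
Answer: -132976/784355 ≈ -0.16954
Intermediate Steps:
u = 10 (u = -2*(-5) = 10)
K(x) = 1/(10 + x)
n = -1117/13 (n = 1/(10 + 3) - 86 = 1/13 - 86 = -1117/13 ≈ -85.923)
((-1783 - 1*(-23096)) + n*129)/(-33300 - 27035) = ((-1783 - 1*(-23096)) - 1117/13*129)/(-33300 - 27035) = ((-1783 + 23096) - 144093/13)/(-60335) = (21313 - 144093/13)*(-1/60335) = (132976/13)*(-1/60335) = -132976/784355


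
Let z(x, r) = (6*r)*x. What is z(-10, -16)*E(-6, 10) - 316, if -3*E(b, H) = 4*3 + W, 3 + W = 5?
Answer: -4796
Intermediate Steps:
W = 2 (W = -3 + 5 = 2)
z(x, r) = 6*r*x
E(b, H) = -14/3 (E(b, H) = -(4*3 + 2)/3 = -(12 + 2)/3 = -⅓*14 = -14/3)
z(-10, -16)*E(-6, 10) - 316 = (6*(-16)*(-10))*(-14/3) - 316 = 960*(-14/3) - 316 = -4480 - 316 = -4796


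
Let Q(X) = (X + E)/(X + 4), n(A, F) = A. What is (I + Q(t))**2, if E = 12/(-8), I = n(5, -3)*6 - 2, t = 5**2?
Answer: 2792241/3364 ≈ 830.04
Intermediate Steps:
t = 25
I = 28 (I = 5*6 - 2 = 30 - 2 = 28)
E = -3/2 (E = 12*(-1/8) = -3/2 ≈ -1.5000)
Q(X) = (-3/2 + X)/(4 + X) (Q(X) = (X - 3/2)/(X + 4) = (-3/2 + X)/(4 + X))
(I + Q(t))**2 = (28 + (-3/2 + 25)/(4 + 25))**2 = (28 + (47/2)/29)**2 = (28 + (1/29)*(47/2))**2 = (28 + 47/58)**2 = (1671/58)**2 = 2792241/3364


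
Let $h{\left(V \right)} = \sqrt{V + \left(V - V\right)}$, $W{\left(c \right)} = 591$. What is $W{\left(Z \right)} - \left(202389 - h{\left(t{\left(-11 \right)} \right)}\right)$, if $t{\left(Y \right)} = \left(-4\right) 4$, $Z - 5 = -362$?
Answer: $-201798 + 4 i \approx -2.018 \cdot 10^{5} + 4.0 i$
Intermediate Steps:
$Z = -357$ ($Z = 5 - 362 = -357$)
$t{\left(Y \right)} = -16$
$h{\left(V \right)} = \sqrt{V}$ ($h{\left(V \right)} = \sqrt{V + 0} = \sqrt{V}$)
$W{\left(Z \right)} - \left(202389 - h{\left(t{\left(-11 \right)} \right)}\right) = 591 - \left(202389 - \sqrt{-16}\right) = 591 - \left(202389 - 4 i\right) = -201798 + 4 i$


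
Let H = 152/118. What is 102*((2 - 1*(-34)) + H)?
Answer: 224400/59 ≈ 3803.4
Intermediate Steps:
H = 76/59 (H = 152*(1/118) = 76/59 ≈ 1.2881)
102*((2 - 1*(-34)) + H) = 102*((2 - 1*(-34)) + 76/59) = 102*((2 + 34) + 76/59) = 102*(36 + 76/59) = 102*(2200/59) = 224400/59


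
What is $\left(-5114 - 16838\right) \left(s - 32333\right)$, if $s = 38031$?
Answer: $-125082496$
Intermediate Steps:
$\left(-5114 - 16838\right) \left(s - 32333\right) = \left(-5114 - 16838\right) \left(38031 - 32333\right) = \left(-21952\right) 5698 = -125082496$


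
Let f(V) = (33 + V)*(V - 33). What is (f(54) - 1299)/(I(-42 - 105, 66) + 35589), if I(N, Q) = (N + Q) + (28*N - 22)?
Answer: 264/15685 ≈ 0.016831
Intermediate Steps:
f(V) = (-33 + V)*(33 + V) (f(V) = (33 + V)*(-33 + V) = (-33 + V)*(33 + V))
I(N, Q) = -22 + Q + 29*N (I(N, Q) = (N + Q) + (-22 + 28*N) = -22 + Q + 29*N)
(f(54) - 1299)/(I(-42 - 105, 66) + 35589) = ((-1089 + 54²) - 1299)/((-22 + 66 + 29*(-42 - 105)) + 35589) = ((-1089 + 2916) - 1299)/((-22 + 66 + 29*(-147)) + 35589) = (1827 - 1299)/((-22 + 66 - 4263) + 35589) = 528/(-4219 + 35589) = 528/31370 = 528*(1/31370) = 264/15685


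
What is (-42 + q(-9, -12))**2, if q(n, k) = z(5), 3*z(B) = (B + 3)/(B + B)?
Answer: 391876/225 ≈ 1741.7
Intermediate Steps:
z(B) = (3 + B)/(6*B) (z(B) = ((B + 3)/(B + B))/3 = ((3 + B)/((2*B)))/3 = ((3 + B)*(1/(2*B)))/3 = ((3 + B)/(2*B))/3 = (3 + B)/(6*B))
q(n, k) = 4/15 (q(n, k) = (1/6)*(3 + 5)/5 = (1/6)*(1/5)*8 = 4/15)
(-42 + q(-9, -12))**2 = (-42 + 4/15)**2 = (-626/15)**2 = 391876/225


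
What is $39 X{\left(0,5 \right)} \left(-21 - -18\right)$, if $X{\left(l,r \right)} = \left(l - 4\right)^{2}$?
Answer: $-1872$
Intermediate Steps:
$X{\left(l,r \right)} = \left(-4 + l\right)^{2}$
$39 X{\left(0,5 \right)} \left(-21 - -18\right) = 39 \left(-4 + 0\right)^{2} \left(-21 - -18\right) = 39 \left(-4\right)^{2} \left(-21 + 18\right) = 39 \cdot 16 \left(-3\right) = 624 \left(-3\right) = -1872$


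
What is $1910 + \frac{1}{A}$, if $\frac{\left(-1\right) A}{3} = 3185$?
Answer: $\frac{18250049}{9555} \approx 1910.0$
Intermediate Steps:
$A = -9555$ ($A = \left(-3\right) 3185 = -9555$)
$1910 + \frac{1}{A} = 1910 + \frac{1}{-9555} = 1910 - \frac{1}{9555} = \frac{18250049}{9555}$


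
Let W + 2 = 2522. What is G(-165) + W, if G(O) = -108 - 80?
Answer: 2332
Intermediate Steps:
W = 2520 (W = -2 + 2522 = 2520)
G(O) = -188
G(-165) + W = -188 + 2520 = 2332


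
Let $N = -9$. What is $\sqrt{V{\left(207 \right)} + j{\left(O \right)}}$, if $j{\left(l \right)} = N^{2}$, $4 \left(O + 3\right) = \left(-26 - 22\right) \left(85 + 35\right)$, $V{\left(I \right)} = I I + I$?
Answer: $3 \sqrt{4793} \approx 207.69$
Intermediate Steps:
$V{\left(I \right)} = I + I^{2}$ ($V{\left(I \right)} = I^{2} + I = I + I^{2}$)
$O = -1443$ ($O = -3 + \frac{\left(-26 - 22\right) \left(85 + 35\right)}{4} = -3 + \frac{\left(-48\right) 120}{4} = -3 + \frac{1}{4} \left(-5760\right) = -3 - 1440 = -1443$)
$j{\left(l \right)} = 81$ ($j{\left(l \right)} = \left(-9\right)^{2} = 81$)
$\sqrt{V{\left(207 \right)} + j{\left(O \right)}} = \sqrt{207 \left(1 + 207\right) + 81} = \sqrt{207 \cdot 208 + 81} = \sqrt{43056 + 81} = \sqrt{43137} = 3 \sqrt{4793}$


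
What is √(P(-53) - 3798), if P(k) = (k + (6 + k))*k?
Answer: √1502 ≈ 38.756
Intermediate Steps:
P(k) = k*(6 + 2*k) (P(k) = (6 + 2*k)*k = k*(6 + 2*k))
√(P(-53) - 3798) = √(2*(-53)*(3 - 53) - 3798) = √(2*(-53)*(-50) - 3798) = √(5300 - 3798) = √1502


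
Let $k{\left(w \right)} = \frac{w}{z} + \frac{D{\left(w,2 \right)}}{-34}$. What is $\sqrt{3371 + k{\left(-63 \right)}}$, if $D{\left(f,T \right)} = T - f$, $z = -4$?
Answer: $\frac{\sqrt{3912873}}{34} \approx 58.179$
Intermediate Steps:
$k{\left(w \right)} = - \frac{1}{17} - \frac{15 w}{68}$ ($k{\left(w \right)} = \frac{w}{-4} + \frac{2 - w}{-34} = w \left(- \frac{1}{4}\right) + \left(2 - w\right) \left(- \frac{1}{34}\right) = - \frac{w}{4} + \left(- \frac{1}{17} + \frac{w}{34}\right) = - \frac{1}{17} - \frac{15 w}{68}$)
$\sqrt{3371 + k{\left(-63 \right)}} = \sqrt{3371 - - \frac{941}{68}} = \sqrt{3371 + \left(- \frac{1}{17} + \frac{945}{68}\right)} = \sqrt{3371 + \frac{941}{68}} = \sqrt{\frac{230169}{68}} = \frac{\sqrt{3912873}}{34}$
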